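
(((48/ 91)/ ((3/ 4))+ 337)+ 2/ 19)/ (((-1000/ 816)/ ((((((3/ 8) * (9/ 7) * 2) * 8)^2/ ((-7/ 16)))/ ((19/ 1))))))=2779542490752/ 1408486625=1973.42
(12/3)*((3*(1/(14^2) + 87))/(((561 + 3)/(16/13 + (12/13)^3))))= 18894724/5059691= 3.73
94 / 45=2.09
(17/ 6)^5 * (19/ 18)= 26977283/ 139968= 192.74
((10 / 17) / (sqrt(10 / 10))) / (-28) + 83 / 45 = 19529 / 10710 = 1.82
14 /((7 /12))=24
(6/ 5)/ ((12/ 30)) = 3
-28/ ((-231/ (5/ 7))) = 20/ 231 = 0.09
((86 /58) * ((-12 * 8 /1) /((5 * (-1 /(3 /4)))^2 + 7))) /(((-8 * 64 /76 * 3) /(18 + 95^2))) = 66493179 /53708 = 1238.05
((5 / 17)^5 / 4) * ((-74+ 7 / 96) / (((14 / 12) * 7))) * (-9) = 199603125 / 4452671552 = 0.04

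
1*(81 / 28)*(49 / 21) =27 / 4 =6.75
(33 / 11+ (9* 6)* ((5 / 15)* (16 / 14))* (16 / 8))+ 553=4180 / 7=597.14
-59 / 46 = -1.28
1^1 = 1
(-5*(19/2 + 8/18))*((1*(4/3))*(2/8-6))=20585/54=381.20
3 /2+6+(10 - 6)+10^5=200023 /2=100011.50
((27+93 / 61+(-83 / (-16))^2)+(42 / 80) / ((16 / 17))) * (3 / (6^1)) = 4371899 / 156160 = 28.00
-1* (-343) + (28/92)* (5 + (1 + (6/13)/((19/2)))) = 1959041/5681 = 344.84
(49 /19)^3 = 117649 /6859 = 17.15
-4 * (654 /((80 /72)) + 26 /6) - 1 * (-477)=-1894.73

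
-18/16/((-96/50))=75/128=0.59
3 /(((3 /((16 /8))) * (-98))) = -1 /49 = -0.02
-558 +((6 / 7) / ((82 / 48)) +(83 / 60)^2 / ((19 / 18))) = -555.69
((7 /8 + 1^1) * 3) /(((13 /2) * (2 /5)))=225 /104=2.16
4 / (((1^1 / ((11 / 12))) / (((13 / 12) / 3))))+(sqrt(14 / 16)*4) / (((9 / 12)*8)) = sqrt(14) / 6+143 / 108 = 1.95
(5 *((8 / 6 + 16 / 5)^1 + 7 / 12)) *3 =307 / 4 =76.75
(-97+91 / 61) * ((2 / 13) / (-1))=11652 / 793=14.69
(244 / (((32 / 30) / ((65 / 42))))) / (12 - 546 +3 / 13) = -257725 / 388584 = -0.66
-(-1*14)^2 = -196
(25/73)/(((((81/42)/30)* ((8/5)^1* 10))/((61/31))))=53375/81468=0.66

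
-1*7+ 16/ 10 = -27/ 5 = -5.40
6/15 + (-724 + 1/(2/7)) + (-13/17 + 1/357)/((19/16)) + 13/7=-2868349/3990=-718.88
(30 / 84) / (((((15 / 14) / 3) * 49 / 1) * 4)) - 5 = -979 / 196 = -4.99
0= 0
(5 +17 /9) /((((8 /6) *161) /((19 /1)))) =589 /966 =0.61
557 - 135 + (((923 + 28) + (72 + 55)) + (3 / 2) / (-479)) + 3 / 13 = 18683835 / 12454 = 1500.23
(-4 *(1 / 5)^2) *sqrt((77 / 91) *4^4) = -64 *sqrt(143) / 325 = -2.35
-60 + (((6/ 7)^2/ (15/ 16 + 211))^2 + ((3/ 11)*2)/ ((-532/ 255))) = -695446147285107/ 11540483951458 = -60.26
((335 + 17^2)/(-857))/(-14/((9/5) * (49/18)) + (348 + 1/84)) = -52416/24847001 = -0.00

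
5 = 5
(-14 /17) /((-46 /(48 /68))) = 84 /6647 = 0.01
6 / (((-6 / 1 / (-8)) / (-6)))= -48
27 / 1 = 27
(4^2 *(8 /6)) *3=64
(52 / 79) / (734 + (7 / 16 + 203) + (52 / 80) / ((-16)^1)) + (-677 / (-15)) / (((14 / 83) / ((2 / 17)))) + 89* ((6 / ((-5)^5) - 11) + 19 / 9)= -759.80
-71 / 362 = -0.20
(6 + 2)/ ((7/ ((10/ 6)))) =40/ 21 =1.90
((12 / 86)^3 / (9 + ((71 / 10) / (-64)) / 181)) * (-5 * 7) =-125107200 / 11840738989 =-0.01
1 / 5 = 0.20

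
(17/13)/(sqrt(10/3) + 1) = -51/91 + 17 * sqrt(30)/91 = 0.46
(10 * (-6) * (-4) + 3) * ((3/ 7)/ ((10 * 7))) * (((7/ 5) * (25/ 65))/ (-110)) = -729/ 100100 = -0.01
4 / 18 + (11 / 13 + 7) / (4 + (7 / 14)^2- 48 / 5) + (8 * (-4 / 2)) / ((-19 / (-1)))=-496286 / 237861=-2.09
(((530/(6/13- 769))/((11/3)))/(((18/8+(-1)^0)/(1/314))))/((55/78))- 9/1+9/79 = -133242835986/14994123133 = -8.89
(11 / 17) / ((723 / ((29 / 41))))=319 / 503931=0.00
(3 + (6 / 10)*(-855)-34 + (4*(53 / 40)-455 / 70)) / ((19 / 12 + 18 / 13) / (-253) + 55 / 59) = -6347796312 / 10717115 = -592.30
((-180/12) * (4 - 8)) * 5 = 300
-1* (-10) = 10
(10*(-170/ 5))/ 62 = -170/ 31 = -5.48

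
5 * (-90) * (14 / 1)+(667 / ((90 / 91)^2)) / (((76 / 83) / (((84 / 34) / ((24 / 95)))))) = 433079087 / 440640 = 982.84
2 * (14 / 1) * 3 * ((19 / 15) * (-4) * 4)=-8512 / 5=-1702.40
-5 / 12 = -0.42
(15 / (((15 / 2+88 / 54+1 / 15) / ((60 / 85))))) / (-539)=-48600 / 22751729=-0.00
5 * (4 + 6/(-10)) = 17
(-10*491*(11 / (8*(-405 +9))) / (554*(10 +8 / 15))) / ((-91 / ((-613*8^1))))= 7524575 / 47792472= 0.16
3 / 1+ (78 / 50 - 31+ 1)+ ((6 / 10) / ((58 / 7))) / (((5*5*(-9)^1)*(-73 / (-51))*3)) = -25.44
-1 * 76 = -76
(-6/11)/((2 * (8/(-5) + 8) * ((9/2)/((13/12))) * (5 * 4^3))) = -13/405504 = -0.00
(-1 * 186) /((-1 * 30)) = 31 /5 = 6.20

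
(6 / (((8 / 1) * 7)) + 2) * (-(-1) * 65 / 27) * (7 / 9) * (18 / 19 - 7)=-441025 / 18468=-23.88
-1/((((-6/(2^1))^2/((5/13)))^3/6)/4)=-1000/533871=-0.00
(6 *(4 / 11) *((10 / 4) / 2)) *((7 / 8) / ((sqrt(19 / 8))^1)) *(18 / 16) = 1.74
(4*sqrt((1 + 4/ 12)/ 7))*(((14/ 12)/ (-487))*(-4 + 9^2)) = -308*sqrt(21)/ 4383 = -0.32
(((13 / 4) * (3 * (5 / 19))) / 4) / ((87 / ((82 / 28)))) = 2665 / 123424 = 0.02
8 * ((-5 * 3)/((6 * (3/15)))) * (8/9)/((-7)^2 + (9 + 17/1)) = -32/27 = -1.19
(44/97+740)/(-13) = -71824/1261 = -56.96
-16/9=-1.78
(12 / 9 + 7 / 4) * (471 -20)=1390.58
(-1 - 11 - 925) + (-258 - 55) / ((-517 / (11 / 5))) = -219882 / 235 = -935.67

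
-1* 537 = -537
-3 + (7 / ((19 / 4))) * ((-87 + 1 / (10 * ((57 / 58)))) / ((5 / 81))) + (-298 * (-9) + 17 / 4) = 21972941 / 36100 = 608.67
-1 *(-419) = 419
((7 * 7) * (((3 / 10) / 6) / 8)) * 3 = 0.92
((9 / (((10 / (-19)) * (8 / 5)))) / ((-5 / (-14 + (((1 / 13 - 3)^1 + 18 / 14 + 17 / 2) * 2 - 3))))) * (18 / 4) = -229311 / 7280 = -31.50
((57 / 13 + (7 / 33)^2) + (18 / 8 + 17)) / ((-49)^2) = 1340929 / 135963828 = 0.01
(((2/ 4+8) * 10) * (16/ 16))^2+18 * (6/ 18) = 7231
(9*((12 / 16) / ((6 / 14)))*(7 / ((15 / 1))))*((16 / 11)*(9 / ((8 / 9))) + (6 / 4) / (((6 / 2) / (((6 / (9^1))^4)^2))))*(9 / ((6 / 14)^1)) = 2276.17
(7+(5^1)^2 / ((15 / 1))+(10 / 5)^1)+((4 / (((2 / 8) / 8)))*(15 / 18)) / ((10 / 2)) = 32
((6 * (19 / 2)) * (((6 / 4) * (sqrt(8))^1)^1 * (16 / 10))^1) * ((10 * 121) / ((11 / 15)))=451440 * sqrt(2)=638432.57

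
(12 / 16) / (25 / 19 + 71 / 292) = 1387 / 2883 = 0.48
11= 11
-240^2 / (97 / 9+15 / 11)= -2851200 / 601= -4744.09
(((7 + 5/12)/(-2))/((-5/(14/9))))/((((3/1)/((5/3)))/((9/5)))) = 623/540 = 1.15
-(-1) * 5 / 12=0.42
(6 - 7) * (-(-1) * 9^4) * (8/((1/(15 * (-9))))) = 7085880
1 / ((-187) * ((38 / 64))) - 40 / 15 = -28520 / 10659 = -2.68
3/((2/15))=45/2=22.50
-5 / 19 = -0.26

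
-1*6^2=-36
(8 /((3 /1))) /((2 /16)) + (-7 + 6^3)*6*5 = 18874 /3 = 6291.33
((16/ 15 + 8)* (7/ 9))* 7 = 6664/ 135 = 49.36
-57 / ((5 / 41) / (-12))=28044 / 5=5608.80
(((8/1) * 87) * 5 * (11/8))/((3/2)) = 3190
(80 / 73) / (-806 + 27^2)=-80 / 5621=-0.01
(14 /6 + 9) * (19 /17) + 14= 80 /3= 26.67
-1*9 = -9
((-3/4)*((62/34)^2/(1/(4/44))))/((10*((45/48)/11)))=-1922/7225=-0.27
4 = 4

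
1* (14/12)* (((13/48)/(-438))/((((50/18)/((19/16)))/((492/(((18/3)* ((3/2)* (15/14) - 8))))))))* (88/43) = 5458453/674257200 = 0.01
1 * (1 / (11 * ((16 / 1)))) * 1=1 / 176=0.01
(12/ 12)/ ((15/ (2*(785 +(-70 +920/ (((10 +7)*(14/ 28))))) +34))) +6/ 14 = 200741/ 1785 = 112.46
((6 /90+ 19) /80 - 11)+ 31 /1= 12143 /600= 20.24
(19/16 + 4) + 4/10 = 447/80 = 5.59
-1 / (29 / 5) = -5 / 29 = -0.17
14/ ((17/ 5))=70/ 17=4.12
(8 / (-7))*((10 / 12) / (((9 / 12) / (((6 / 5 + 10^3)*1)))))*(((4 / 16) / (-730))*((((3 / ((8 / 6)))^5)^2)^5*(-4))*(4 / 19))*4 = -143332214932469373509362467533705560619263903063167 / 240383196828435141779911941816320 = -596265532797484114.94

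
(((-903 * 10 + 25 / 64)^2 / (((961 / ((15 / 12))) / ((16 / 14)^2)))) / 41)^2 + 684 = 1658800154691311588329 / 145317817286656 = 11414981.22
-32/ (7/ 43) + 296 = 696/ 7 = 99.43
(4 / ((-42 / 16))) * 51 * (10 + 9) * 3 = -31008 / 7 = -4429.71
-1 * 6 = -6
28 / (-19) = -28 / 19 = -1.47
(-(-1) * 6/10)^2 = 9/25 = 0.36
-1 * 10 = -10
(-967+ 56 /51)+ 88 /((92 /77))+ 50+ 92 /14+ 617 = -1795568 /8211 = -218.68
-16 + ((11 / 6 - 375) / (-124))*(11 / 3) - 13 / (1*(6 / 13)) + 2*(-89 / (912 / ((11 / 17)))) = -5994305 / 180234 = -33.26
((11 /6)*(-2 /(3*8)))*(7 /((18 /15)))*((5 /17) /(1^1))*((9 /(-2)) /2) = 1925 /3264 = 0.59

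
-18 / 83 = -0.22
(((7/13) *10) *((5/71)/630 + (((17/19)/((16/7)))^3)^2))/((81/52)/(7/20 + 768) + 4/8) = 1006300293013157929435/25291358673711101116416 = 0.04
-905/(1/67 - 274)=60635/18357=3.30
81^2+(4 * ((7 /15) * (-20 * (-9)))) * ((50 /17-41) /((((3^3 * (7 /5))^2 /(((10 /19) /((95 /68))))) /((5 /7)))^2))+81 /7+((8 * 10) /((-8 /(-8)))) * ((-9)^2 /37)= 96871558958909368472 /14356220821953633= 6747.71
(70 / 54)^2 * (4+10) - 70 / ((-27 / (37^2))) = 2604560 / 729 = 3572.78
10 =10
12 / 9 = 4 / 3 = 1.33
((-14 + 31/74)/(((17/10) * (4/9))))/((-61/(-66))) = -1492425/76738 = -19.45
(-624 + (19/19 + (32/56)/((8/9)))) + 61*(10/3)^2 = 6983/126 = 55.42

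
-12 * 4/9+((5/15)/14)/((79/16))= -8840/1659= -5.33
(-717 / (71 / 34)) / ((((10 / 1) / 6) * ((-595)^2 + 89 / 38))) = -2779092 / 4775828845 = -0.00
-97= -97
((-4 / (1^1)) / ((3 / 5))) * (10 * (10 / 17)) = -39.22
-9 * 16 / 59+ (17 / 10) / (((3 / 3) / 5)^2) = 4727 / 118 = 40.06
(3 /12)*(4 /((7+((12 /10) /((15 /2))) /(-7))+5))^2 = 30625 /1098304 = 0.03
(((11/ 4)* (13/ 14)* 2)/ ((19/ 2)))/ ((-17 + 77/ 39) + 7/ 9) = -16731/ 443422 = -0.04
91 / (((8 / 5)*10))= 5.69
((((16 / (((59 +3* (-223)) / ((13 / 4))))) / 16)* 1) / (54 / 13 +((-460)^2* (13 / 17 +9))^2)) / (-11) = 48841 / 430500208979030065040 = 0.00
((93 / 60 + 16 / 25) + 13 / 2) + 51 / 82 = 38179 / 4100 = 9.31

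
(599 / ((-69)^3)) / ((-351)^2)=-599 / 40472637309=-0.00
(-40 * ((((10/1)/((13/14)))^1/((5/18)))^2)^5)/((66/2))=-14100811308240086647890247680/1516443410339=-9298606998521533.27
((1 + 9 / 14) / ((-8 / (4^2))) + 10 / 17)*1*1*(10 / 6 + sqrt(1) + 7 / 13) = -13375 / 1547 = -8.65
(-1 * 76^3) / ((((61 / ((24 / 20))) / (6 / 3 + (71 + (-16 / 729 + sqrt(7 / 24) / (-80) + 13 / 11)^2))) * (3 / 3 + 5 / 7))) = -192660718328688197 / 514434888000 + 446568913 * sqrt(42) / 36686925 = -374430.55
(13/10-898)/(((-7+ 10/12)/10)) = 53802/37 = 1454.11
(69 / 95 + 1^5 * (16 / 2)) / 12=829 / 1140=0.73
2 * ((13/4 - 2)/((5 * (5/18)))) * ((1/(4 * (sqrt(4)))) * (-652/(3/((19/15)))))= -3097/50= -61.94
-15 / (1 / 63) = -945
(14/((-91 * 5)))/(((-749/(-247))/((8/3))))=-304/11235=-0.03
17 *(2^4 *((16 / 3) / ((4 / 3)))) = 1088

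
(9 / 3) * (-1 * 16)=-48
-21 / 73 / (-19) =21 / 1387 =0.02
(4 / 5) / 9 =4 / 45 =0.09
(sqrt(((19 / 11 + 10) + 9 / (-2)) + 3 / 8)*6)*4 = 6*sqrt(14718) / 11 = 66.17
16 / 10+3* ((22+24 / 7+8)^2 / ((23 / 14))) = 1643968 / 805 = 2042.20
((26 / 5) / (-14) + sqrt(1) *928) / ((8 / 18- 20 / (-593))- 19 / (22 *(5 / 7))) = -3812080338 / 3003707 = -1269.13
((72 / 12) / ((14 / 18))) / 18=3 / 7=0.43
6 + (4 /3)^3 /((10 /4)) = 938 /135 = 6.95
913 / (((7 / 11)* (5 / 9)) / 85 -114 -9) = -18513 / 2494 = -7.42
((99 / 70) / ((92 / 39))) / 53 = 3861 / 341320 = 0.01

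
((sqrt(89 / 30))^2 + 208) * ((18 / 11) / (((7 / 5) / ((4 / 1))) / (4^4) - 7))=-19442688 / 394163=-49.33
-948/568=-237/142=-1.67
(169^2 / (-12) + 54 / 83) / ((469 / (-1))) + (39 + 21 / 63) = 20743459 / 467124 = 44.41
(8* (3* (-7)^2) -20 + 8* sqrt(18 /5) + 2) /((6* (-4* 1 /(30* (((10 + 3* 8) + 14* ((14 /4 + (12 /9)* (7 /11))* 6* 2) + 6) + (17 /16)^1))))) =-393149685 /352 -407409* sqrt(10) /88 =-1131542.75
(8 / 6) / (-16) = -1 / 12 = -0.08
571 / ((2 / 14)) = 3997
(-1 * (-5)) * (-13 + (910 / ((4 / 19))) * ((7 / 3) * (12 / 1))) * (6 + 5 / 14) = 53852565 / 14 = 3846611.79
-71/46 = -1.54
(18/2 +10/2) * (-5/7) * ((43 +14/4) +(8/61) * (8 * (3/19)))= -540855/1159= -466.66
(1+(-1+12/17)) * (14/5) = 168/85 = 1.98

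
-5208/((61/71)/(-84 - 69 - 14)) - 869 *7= 61380193/61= 1006232.67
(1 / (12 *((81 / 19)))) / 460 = 19 / 447120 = 0.00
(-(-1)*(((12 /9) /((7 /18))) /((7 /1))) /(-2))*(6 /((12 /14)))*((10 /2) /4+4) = -9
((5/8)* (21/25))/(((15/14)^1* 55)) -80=-439951/5500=-79.99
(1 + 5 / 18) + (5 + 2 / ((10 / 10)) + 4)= 12.28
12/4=3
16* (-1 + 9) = 128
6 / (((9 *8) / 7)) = 0.58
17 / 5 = 3.40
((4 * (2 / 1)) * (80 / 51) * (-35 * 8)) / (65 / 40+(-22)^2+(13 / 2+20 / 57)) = -27238400 / 3817673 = -7.13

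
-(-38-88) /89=126 /89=1.42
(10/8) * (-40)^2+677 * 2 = 3354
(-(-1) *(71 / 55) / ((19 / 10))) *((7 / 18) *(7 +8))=2485 / 627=3.96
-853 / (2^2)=-853 / 4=-213.25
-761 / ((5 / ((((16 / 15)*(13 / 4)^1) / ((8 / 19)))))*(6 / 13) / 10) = -27150.79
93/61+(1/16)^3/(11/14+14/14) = 4762027/3123200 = 1.52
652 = 652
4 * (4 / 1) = 16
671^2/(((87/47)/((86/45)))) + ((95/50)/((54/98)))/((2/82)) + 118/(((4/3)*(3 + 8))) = 464995.94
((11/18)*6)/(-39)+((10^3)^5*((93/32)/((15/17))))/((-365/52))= -4007835000000000803/8541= -469246575342465.85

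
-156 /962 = -6 /37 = -0.16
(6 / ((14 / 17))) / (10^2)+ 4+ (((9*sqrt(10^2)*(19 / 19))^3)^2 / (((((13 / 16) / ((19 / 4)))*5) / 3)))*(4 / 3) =22618128960037063 / 9100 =2485508676927.15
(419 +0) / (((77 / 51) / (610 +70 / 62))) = 404835705 / 2387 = 169600.21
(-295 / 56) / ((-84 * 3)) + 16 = 226087 / 14112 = 16.02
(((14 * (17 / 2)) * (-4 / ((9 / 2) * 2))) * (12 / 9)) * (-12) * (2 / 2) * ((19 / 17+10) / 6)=1568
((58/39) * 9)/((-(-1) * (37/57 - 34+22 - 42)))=-9918/39533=-0.25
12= 12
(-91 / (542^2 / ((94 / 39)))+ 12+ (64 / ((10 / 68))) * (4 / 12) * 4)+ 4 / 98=63944410567 / 107958270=592.31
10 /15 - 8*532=-12766 /3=-4255.33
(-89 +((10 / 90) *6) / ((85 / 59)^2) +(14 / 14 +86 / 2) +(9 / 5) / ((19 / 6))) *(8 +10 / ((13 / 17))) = -4977417418 / 5353725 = -929.71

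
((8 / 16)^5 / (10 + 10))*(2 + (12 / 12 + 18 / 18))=1 / 160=0.01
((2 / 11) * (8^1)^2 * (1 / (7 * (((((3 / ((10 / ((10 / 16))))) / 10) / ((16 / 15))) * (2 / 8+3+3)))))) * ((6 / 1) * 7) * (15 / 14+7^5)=61685891072 / 5775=10681539.58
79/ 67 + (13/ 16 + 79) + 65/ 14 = 642601/ 7504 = 85.63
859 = 859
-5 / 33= -0.15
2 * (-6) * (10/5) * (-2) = 48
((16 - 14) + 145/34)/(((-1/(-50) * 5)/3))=3195/17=187.94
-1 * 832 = -832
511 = 511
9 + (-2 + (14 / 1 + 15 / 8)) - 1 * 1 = 175 / 8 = 21.88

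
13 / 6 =2.17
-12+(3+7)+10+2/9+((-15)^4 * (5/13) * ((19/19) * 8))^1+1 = 18226079/117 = 155778.45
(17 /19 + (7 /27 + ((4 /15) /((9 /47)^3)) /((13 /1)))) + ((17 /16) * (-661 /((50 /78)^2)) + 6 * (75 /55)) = -100830573044683 /59420790000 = -1696.89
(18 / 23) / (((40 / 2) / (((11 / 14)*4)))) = 99 / 805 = 0.12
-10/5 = -2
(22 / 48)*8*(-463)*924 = -1568644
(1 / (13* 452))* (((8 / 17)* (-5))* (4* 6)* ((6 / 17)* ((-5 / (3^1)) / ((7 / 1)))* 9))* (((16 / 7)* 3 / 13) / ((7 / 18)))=18662400 / 1893028319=0.01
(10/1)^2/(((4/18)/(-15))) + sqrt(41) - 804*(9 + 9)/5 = -48222/5 + sqrt(41) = -9638.00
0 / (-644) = 0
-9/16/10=-9/160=-0.06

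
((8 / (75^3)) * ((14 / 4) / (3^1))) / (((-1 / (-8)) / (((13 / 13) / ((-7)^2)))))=32 / 8859375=0.00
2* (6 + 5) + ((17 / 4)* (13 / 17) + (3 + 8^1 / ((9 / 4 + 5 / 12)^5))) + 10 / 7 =852645 / 28672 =29.74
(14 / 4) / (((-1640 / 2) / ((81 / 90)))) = -0.00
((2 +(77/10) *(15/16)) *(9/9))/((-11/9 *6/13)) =-11505/704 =-16.34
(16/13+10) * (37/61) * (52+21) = 394346/793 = 497.28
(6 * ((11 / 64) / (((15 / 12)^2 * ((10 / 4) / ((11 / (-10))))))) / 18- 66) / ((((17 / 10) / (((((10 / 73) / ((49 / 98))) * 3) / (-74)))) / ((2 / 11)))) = 90022 / 1147925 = 0.08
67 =67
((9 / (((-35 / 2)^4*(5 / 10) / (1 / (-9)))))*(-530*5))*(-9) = -30528 / 60025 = -0.51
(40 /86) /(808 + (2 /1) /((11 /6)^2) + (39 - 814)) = 484 /34959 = 0.01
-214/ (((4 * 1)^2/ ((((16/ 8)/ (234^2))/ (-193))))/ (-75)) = -2675/ 14090544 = -0.00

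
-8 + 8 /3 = -5.33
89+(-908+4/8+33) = -1571/2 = -785.50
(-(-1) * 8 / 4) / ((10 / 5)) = 1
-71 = -71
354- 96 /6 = 338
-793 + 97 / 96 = -76031 / 96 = -791.99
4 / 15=0.27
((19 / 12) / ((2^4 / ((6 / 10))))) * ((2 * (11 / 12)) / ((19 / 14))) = 77 / 960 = 0.08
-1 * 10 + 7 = -3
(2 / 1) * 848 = 1696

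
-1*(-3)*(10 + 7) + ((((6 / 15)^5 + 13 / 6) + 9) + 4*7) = 1690817 / 18750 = 90.18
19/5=3.80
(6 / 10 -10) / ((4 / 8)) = -94 / 5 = -18.80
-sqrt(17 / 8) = -sqrt(34) / 4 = -1.46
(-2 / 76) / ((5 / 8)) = -0.04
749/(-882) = -107/126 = -0.85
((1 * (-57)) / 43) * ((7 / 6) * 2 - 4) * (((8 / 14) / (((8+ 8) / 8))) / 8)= 95 / 1204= 0.08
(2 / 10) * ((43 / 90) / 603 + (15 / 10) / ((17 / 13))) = 529498 / 2306475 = 0.23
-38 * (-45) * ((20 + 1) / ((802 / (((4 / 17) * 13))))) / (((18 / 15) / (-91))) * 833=-8651683.17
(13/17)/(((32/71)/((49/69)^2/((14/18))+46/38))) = 4311333/1366936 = 3.15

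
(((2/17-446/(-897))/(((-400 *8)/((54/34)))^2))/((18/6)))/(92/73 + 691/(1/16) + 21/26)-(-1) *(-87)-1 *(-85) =-252975688616702497/126487844308640000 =-2.00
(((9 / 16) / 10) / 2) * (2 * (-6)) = -27 / 80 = -0.34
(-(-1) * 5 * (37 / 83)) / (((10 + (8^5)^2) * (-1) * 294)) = -185 / 26201448233268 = -0.00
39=39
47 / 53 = 0.89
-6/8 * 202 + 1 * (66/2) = -237/2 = -118.50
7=7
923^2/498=1710.70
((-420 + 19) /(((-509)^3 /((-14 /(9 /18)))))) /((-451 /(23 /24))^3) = 34152769 /41807741435564125824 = 0.00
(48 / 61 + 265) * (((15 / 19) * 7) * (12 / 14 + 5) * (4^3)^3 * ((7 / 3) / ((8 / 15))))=11435534745600 / 1159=9866725406.04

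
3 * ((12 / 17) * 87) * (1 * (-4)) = -12528 / 17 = -736.94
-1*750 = -750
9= 9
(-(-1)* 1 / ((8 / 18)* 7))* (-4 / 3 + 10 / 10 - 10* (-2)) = 177 / 28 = 6.32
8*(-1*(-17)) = 136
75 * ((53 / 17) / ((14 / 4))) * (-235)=-1868250 / 119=-15699.58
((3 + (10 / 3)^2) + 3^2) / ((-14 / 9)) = -104 / 7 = -14.86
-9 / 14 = -0.64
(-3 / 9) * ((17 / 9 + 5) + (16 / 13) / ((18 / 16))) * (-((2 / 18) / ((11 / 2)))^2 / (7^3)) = 3736 / 1179971793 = 0.00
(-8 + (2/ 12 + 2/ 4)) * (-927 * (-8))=-54384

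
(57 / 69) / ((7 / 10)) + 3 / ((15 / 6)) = 2.38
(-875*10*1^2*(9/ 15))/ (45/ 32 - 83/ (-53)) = -8904000/ 5041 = -1766.32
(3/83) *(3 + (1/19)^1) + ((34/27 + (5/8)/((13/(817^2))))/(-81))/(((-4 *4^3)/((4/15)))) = 0.52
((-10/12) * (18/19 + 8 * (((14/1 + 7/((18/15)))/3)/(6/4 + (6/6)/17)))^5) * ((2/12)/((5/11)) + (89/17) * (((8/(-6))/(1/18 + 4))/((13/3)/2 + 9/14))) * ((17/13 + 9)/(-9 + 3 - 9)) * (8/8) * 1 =-4392501664230825483469084049294224/604390266559060855681083795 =-7267657.85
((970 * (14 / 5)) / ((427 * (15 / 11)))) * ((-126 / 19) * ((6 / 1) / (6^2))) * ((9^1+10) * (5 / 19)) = -29876 / 1159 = -25.78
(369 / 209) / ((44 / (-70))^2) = 4.47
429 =429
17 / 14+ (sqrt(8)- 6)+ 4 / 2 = -39 / 14+ 2 * sqrt(2) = 0.04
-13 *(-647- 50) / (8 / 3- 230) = -27183 / 682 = -39.86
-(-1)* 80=80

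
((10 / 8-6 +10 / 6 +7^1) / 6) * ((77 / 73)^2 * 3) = 278663 / 127896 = 2.18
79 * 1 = 79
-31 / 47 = -0.66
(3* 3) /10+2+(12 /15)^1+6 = 97 /10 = 9.70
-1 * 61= -61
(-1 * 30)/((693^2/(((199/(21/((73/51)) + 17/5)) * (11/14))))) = -363175/671941116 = -0.00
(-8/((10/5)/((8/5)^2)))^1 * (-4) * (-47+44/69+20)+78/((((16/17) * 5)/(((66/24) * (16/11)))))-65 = -3720827/3450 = -1078.50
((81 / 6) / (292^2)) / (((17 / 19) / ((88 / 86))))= 5643 / 31163992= 0.00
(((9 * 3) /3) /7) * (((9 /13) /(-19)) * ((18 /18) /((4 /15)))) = -1215 /6916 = -0.18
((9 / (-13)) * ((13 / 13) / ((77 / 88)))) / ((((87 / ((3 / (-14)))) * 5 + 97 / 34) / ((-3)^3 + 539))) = 1253376 / 6271993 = 0.20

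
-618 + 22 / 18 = -5551 / 9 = -616.78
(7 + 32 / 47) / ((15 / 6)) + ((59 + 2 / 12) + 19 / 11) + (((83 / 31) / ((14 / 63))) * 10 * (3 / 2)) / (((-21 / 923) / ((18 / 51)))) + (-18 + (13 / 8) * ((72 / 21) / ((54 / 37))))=-236338963138 / 85824585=-2753.74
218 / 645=0.34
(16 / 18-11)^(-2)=81 / 8281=0.01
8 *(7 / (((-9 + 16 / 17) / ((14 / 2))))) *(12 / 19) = -79968 / 2603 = -30.72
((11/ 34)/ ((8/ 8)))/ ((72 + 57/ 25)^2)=6875/ 117247266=0.00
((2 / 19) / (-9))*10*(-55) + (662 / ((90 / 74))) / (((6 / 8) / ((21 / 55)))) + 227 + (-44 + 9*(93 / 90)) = 14917477 / 31350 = 475.84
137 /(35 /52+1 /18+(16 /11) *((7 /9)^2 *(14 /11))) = 69822324 /942101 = 74.11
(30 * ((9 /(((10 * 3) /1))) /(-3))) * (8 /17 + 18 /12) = -5.91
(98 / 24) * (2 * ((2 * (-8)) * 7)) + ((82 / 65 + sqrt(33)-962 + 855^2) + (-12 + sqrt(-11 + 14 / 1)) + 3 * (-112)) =sqrt(3) + sqrt(33) + 142116311 / 195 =728809.07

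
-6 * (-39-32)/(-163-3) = -213/83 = -2.57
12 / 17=0.71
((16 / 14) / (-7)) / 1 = -8 / 49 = -0.16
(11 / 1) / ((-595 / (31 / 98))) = -341 / 58310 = -0.01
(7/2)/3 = 7/6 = 1.17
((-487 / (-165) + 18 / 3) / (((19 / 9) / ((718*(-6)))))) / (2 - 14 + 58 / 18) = 171798732 / 82555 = 2081.02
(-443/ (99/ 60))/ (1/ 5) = -44300/ 33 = -1342.42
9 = 9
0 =0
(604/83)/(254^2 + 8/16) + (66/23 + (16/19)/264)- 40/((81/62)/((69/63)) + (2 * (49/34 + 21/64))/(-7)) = -55.32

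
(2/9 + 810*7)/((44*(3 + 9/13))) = 82927/2376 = 34.90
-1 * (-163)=163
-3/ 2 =-1.50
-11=-11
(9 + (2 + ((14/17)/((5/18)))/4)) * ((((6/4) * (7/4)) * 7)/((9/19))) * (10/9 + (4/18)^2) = 21834743/41310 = 528.56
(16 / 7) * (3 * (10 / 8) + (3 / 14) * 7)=12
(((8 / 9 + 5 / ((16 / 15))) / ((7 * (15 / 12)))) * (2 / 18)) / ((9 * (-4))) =-803 / 408240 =-0.00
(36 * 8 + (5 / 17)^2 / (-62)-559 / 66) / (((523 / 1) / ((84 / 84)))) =82641883 / 154623381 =0.53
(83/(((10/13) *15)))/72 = 1079/10800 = 0.10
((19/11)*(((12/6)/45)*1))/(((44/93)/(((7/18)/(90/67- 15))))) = -0.00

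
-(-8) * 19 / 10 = 76 / 5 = 15.20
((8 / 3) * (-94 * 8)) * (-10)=60160 / 3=20053.33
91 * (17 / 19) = 1547 / 19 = 81.42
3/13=0.23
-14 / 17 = -0.82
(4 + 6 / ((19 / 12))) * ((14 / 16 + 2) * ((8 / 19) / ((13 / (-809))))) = -2753836 / 4693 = -586.80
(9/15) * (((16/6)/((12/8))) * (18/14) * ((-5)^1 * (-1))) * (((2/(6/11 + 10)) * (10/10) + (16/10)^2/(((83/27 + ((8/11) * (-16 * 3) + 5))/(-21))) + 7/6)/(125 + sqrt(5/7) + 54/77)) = 1907895520432/10409606937875-2168287088 * sqrt(35)/10409606937875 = 0.18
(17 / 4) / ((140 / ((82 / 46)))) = 697 / 12880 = 0.05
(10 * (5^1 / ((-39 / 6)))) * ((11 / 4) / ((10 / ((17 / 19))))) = -1.89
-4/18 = -0.22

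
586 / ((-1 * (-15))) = 586 / 15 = 39.07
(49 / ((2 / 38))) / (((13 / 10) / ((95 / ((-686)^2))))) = 9025 / 62426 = 0.14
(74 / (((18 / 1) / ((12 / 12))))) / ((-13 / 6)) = -1.90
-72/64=-1.12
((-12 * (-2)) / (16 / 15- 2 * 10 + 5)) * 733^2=-193424040 / 209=-925473.88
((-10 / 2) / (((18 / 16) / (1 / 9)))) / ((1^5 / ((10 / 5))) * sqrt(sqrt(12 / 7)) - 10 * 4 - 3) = 40 / (81 * (-sqrt(2) * 3^(1 / 4) * 7^(3 / 4) / 14+ 43)) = 0.01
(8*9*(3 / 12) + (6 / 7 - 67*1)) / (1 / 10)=-3370 / 7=-481.43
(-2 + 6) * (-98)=-392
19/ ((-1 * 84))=-19/ 84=-0.23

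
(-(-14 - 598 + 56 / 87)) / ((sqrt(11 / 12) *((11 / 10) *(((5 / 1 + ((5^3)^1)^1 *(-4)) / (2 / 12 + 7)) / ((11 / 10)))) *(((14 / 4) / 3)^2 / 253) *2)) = -105205864 *sqrt(33) / 703395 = -859.21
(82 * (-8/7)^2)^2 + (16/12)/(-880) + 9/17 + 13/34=309040196293/26939220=11471.76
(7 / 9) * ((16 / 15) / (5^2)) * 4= 448 / 3375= 0.13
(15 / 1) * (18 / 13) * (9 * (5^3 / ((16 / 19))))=27746.39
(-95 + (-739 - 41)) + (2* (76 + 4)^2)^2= 163839125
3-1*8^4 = -4093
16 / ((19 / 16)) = 256 / 19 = 13.47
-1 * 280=-280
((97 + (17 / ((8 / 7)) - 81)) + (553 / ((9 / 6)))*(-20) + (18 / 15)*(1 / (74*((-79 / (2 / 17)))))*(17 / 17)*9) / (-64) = 114.73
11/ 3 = 3.67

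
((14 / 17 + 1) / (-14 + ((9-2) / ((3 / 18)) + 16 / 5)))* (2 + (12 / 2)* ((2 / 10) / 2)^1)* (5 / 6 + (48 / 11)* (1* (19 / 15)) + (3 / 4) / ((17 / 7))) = 2319761 / 2288880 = 1.01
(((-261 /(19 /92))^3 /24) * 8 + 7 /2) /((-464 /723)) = 6673167715495497 /6365152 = 1048390944.24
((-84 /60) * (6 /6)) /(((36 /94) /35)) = -127.94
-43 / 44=-0.98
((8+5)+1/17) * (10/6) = 370/17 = 21.76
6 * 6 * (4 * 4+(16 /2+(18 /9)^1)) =936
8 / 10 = 4 / 5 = 0.80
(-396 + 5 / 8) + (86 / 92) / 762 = -27717283 / 70104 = -395.37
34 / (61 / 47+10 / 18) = 7191 / 392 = 18.34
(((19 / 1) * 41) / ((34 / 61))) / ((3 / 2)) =47519 / 51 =931.75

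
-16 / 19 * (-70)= 1120 / 19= 58.95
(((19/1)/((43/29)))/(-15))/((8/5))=-551/1032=-0.53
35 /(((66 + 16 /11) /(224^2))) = 1379840 /53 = 26034.72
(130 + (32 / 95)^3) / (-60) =-55745759 / 25721250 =-2.17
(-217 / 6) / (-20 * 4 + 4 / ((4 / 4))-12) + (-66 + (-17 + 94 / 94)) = -43079 / 528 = -81.59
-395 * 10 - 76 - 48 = -4074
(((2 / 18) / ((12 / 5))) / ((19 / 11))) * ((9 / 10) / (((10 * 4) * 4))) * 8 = 11 / 9120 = 0.00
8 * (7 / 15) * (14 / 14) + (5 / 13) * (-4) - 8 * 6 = -8932 / 195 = -45.81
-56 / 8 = -7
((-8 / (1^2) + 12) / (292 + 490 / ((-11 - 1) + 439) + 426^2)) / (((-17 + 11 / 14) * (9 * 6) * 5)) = -854 / 169894623555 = -0.00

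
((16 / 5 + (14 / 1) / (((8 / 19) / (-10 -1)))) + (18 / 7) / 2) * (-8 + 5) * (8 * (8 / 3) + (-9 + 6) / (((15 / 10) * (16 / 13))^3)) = 1620267913 / 71680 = 22604.18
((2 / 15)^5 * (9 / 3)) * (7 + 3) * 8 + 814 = 41209262 / 50625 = 814.01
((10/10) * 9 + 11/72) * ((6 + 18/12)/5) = 659/48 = 13.73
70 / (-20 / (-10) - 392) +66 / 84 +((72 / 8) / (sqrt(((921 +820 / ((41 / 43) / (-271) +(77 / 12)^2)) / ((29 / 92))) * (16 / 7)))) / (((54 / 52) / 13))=331 / 546 +169 * sqrt(20967156035686944344541) / 17940834991908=1.97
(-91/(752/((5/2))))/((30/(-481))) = 43771/9024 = 4.85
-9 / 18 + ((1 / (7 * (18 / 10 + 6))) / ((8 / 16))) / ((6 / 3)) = -263 / 546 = -0.48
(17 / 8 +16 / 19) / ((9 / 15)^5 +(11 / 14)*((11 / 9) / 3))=266371875 / 35718404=7.46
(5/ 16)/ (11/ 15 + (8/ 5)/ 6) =5/ 16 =0.31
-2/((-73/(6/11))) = 0.01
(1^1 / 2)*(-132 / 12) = -11 / 2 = -5.50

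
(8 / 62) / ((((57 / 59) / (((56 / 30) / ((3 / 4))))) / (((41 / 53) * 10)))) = 2167424 / 842859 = 2.57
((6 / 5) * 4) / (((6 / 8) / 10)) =64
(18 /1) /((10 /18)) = 162 /5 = 32.40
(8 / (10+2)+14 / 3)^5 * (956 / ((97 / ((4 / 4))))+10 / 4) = 418906112 / 7857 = 53316.29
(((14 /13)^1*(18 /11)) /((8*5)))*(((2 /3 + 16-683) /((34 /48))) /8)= -125937 /24310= -5.18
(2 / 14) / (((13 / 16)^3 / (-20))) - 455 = -7079365 / 15379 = -460.33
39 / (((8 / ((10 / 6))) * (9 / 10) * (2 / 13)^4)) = 9282325 / 576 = 16115.15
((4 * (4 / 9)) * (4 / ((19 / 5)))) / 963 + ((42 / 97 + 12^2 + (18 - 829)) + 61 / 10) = -105497941069 / 159732810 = -660.47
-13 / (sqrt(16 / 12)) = -13 * sqrt(3) / 2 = -11.26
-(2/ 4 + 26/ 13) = -5/ 2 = -2.50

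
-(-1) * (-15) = -15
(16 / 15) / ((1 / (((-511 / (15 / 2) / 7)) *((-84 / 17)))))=51.30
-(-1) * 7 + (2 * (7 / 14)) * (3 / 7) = 52 / 7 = 7.43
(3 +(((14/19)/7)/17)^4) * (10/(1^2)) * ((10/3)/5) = 653072414780/32653620723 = 20.00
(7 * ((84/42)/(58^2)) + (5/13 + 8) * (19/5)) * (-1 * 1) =-3483877/109330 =-31.87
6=6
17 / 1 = 17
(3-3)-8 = -8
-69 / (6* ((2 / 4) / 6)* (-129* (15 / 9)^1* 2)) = 69 / 215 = 0.32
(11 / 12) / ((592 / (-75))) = -275 / 2368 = -0.12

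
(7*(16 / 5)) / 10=56 / 25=2.24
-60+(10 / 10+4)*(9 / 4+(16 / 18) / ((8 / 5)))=-1655 / 36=-45.97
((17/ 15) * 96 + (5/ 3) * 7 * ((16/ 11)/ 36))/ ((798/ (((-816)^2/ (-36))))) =-1500654464/ 592515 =-2532.69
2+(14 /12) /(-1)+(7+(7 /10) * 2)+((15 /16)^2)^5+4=226902813972911 /16492674416640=13.76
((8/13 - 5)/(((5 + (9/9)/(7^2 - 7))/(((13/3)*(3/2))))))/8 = -1197/1688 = -0.71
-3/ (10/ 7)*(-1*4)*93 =3906/ 5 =781.20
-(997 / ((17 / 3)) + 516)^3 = -1627624771947 / 4913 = -331289389.77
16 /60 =4 /15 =0.27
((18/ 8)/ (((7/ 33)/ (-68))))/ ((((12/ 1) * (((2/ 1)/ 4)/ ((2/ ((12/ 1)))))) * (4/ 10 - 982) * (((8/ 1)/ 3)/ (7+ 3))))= 14025/ 183232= 0.08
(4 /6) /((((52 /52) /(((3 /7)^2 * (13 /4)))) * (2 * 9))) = 0.02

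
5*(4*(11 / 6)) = 110 / 3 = 36.67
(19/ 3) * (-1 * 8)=-152/ 3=-50.67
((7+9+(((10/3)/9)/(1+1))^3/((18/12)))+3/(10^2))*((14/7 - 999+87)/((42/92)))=-31961.57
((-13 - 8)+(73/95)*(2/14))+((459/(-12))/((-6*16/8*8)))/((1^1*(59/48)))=-6455279/313880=-20.57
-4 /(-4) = 1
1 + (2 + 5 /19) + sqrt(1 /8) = sqrt(2) /4 + 62 /19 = 3.62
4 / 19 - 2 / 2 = -15 / 19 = -0.79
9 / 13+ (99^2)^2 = 1248774822 / 13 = 96059601.69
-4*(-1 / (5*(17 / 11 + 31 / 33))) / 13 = 0.02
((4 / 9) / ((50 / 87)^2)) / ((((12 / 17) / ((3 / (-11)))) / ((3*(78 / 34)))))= -98397 / 27500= -3.58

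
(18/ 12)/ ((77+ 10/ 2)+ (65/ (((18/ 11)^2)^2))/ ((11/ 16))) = 19683/ 1249034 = 0.02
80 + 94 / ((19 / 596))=57544 / 19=3028.63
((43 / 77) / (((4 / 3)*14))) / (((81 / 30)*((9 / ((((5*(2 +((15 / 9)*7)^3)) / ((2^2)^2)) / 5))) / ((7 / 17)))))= 9229735 / 183218112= 0.05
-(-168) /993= 56 /331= 0.17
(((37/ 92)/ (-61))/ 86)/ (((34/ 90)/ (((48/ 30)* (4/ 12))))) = -111/ 1025593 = -0.00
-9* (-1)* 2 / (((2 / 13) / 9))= 1053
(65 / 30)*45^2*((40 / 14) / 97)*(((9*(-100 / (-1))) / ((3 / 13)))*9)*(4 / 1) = 12320100000 / 679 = 18144477.17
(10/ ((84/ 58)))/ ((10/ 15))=145/ 14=10.36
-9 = -9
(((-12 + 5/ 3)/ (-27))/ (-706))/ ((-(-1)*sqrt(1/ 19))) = -0.00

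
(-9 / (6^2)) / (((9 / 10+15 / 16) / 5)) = -100 / 147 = -0.68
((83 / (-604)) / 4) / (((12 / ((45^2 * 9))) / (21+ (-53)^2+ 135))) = -1495027125 / 9664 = -154700.65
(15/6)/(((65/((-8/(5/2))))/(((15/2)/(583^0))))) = -12/13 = -0.92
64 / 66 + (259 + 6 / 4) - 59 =13363 / 66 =202.47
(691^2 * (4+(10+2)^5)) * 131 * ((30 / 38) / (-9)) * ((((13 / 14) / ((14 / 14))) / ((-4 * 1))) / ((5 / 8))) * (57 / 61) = 28905861283364 / 61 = 473866578415.80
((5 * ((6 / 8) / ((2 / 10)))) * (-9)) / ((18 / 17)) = -159.38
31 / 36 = 0.86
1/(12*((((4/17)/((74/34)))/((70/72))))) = 1295/1728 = 0.75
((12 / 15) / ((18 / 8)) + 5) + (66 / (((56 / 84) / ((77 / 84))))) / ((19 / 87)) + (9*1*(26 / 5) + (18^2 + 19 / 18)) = 792.75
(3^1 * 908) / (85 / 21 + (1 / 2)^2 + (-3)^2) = 228816 / 1117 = 204.85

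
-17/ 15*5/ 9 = -17/ 27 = -0.63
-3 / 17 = -0.18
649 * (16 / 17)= 10384 / 17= 610.82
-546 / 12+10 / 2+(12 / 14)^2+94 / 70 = -18827 / 490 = -38.42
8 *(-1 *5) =-40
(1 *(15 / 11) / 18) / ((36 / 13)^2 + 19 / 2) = 845 / 191499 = 0.00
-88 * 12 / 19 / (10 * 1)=-528 / 95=-5.56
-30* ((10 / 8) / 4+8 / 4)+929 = 6877 / 8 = 859.62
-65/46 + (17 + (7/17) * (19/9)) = 16.46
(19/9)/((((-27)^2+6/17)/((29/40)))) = 9367/4463640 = 0.00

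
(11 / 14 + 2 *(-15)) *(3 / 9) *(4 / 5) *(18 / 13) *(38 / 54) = -7.59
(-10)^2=100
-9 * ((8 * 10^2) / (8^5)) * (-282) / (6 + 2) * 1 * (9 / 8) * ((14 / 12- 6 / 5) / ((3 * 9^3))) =-235 / 1769472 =-0.00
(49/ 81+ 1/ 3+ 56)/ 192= 1153/ 3888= 0.30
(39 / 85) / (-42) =-13 / 1190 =-0.01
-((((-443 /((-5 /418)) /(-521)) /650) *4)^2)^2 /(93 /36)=-225746622158564044065792 /15926709118732683349609375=-0.01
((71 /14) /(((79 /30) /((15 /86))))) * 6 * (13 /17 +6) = 13.63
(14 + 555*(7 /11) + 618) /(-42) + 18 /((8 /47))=76039 /924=82.29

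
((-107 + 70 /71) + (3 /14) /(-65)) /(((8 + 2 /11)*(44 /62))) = -23593697 /1292200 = -18.26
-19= -19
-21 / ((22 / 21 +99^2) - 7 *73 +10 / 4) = -882 / 390329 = -0.00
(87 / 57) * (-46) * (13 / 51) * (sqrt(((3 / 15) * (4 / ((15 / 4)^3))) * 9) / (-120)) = 34684 * sqrt(3) / 1090125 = 0.06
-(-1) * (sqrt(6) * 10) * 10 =100 * sqrt(6) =244.95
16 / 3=5.33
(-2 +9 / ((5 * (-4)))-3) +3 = -49 / 20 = -2.45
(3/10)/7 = 3/70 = 0.04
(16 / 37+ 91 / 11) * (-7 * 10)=-248010 / 407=-609.36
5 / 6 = 0.83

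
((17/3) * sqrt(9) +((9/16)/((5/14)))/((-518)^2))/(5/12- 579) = -78197307/2661390760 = -0.03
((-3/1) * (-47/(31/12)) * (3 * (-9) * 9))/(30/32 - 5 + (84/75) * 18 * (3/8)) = -164462400/43369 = -3792.16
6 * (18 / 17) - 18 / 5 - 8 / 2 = -1.25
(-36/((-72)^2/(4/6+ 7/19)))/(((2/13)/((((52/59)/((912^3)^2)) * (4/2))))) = -169/1180718550041669664768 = -0.00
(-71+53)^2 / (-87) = -108 / 29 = -3.72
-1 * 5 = -5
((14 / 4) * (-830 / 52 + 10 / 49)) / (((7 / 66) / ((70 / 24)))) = -1516.66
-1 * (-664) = 664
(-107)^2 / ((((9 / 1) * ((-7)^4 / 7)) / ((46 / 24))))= 263327 / 37044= 7.11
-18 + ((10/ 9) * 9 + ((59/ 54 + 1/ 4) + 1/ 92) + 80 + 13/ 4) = 190283/ 2484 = 76.60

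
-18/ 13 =-1.38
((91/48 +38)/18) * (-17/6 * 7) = -227885/5184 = -43.96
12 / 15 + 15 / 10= 23 / 10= 2.30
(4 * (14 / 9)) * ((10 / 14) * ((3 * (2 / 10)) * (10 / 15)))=16 / 9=1.78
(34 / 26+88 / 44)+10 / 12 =323 / 78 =4.14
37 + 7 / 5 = 38.40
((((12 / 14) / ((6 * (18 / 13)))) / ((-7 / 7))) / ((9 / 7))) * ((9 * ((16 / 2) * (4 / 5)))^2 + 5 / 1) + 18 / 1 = -248.64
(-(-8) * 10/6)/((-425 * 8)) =-1/255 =-0.00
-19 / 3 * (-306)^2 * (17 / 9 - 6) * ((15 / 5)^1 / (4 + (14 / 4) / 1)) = 4876008 / 5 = 975201.60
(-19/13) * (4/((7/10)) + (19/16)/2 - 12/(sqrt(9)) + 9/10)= -68267/14560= -4.69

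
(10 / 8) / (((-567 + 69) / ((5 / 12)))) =-25 / 23904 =-0.00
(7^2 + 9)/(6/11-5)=-638/49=-13.02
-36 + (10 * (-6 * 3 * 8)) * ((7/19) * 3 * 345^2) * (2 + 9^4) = -23622310908684/19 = -1243279521509.68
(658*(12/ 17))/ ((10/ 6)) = 23688/ 85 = 278.68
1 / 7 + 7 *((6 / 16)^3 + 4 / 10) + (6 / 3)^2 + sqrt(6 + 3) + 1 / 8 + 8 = 330391 / 17920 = 18.44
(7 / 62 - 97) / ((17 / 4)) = -12014 / 527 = -22.80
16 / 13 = 1.23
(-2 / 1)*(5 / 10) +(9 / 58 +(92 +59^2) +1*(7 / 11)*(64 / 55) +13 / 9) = 1128812351 / 315810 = 3574.34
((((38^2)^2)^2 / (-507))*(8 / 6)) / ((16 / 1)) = -1086948034624 / 1521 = -714627241.70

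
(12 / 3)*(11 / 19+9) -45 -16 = -431 / 19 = -22.68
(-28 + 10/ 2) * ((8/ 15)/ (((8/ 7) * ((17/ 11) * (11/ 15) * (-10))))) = 161/ 170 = 0.95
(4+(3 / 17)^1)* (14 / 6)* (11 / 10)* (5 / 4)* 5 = 27335 / 408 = 67.00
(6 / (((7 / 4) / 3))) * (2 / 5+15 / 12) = 594 / 35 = 16.97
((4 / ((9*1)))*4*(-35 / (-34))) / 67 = 280 / 10251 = 0.03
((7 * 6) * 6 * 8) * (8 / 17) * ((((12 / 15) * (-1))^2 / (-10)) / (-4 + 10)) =-21504 / 2125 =-10.12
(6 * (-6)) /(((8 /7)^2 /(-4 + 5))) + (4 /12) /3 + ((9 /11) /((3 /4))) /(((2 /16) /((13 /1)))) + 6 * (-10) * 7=-529051 /1584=-334.00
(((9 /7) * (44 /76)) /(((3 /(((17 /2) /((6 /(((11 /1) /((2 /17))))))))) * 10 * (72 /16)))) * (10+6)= 69938 /5985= 11.69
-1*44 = -44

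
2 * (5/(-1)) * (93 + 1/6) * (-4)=11180/3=3726.67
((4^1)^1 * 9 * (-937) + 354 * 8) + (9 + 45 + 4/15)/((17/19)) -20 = -7869134/255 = -30859.35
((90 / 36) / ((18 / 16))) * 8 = 17.78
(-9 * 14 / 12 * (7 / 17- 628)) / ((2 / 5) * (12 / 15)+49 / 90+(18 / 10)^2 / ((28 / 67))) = 705754350 / 922913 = 764.70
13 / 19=0.68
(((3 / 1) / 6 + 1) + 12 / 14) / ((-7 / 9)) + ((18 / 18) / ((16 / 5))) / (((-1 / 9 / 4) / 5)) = -11619 / 196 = -59.28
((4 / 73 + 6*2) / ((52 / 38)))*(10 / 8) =10450 / 949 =11.01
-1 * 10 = -10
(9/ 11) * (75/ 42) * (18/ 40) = 0.66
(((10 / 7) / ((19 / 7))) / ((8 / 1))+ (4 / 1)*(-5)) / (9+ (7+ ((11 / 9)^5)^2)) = -5282478367515 / 6211174101292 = -0.85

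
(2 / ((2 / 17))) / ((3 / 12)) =68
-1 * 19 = -19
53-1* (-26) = 79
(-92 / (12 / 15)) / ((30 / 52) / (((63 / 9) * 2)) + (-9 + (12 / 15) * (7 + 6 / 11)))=2302300 / 58507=39.35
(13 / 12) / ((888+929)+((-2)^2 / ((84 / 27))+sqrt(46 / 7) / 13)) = 24467989 / 41067502461- 1183*sqrt(322) / 328540019688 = 0.00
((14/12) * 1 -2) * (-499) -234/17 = 41011/102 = 402.07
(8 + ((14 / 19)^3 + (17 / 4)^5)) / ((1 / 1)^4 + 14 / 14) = 9797797947 / 14047232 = 697.49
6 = 6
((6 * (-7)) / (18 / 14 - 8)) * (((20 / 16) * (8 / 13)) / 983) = 2940 / 600613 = 0.00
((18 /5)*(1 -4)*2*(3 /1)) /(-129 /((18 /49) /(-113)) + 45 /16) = -15552 /9524315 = -0.00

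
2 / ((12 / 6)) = 1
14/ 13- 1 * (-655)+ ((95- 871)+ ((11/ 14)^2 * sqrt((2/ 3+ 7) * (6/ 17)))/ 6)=-119.75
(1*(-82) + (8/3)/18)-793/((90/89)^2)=-6944353/8100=-857.33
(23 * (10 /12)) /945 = 23 /1134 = 0.02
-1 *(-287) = 287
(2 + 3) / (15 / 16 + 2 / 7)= 560 / 137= 4.09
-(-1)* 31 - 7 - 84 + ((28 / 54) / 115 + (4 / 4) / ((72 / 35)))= -1478213 / 24840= -59.51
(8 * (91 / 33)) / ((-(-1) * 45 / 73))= 53144 / 1485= 35.79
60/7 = 8.57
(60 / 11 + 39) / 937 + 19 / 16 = 203657 / 164912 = 1.23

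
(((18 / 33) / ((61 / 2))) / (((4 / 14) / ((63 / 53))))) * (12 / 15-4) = -42336 / 177815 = -0.24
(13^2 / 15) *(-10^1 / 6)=-169 / 9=-18.78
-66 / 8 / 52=-33 / 208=-0.16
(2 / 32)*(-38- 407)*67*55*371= -608375075 / 16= -38023442.19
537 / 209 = 2.57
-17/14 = -1.21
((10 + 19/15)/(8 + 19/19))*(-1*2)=-338/135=-2.50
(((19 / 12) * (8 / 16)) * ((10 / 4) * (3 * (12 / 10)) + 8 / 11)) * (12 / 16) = 2033 / 352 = 5.78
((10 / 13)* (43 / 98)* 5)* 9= 9675 / 637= 15.19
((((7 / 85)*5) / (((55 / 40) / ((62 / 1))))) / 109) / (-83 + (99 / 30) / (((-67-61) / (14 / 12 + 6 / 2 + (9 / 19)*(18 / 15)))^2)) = -61606723584000 / 30017254164763987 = -0.00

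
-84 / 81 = -28 / 27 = -1.04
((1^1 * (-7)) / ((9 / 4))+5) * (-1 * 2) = -34 / 9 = -3.78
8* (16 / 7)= 128 / 7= 18.29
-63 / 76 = -0.83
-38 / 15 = -2.53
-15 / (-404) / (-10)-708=-572067 / 808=-708.00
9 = 9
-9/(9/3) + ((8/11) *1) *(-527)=-4249/11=-386.27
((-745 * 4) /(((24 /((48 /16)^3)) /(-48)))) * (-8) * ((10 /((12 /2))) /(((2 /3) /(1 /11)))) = -3218400 /11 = -292581.82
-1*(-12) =12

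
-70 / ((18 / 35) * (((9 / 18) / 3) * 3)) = -2450 / 9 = -272.22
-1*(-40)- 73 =-33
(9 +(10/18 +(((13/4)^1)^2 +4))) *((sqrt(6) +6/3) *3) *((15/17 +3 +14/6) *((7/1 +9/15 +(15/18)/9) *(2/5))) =2286654457/826200 +2286654457 *sqrt(6)/1652400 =6157.37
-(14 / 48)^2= -49 / 576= -0.09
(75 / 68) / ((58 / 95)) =1.81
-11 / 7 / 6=-11 / 42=-0.26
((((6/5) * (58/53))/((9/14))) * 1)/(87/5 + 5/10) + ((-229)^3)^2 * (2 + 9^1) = 45149789982056826839/28461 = 1586373984823331.11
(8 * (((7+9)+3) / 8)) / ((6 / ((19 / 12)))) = 361 / 72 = 5.01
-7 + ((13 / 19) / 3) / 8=-3179 / 456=-6.97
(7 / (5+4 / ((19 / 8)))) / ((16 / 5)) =665 / 2032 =0.33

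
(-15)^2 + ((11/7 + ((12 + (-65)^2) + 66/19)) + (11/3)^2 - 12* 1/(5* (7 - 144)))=3673769374/819945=4480.51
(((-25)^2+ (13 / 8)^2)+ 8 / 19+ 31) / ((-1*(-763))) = 801419 / 927808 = 0.86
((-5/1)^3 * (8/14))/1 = -500/7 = -71.43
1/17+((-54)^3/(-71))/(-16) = -334469/2414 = -138.55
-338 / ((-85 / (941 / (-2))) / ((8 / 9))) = -1272232 / 765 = -1663.05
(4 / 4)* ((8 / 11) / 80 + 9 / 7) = 997 / 770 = 1.29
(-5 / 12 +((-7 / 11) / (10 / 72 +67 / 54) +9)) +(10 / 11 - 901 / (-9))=6439831 / 59004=109.14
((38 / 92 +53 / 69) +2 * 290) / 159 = 3.66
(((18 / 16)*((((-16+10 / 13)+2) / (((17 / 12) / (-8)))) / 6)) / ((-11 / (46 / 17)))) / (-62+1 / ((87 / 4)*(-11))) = 6195096 / 111466433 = 0.06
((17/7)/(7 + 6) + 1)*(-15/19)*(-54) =87480/1729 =50.60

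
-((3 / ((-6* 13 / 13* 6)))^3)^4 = -1 / 8916100448256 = -0.00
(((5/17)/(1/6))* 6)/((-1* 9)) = -20/17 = -1.18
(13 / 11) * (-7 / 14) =-13 / 22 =-0.59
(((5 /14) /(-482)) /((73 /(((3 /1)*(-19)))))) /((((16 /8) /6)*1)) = 855 /492604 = 0.00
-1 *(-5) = 5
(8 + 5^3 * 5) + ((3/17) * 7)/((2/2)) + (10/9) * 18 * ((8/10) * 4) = 11870/17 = 698.24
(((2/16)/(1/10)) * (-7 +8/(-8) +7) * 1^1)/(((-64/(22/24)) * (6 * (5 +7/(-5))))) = 275/331776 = 0.00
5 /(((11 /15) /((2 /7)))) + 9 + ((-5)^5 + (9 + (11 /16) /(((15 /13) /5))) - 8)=-11494829 /3696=-3110.07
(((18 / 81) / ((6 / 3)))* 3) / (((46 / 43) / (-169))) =-7267 / 138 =-52.66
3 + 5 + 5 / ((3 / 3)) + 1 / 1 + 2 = 16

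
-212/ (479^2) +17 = 3900285/ 229441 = 17.00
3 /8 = 0.38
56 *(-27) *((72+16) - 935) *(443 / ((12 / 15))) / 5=141833538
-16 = -16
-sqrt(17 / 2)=-sqrt(34) / 2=-2.92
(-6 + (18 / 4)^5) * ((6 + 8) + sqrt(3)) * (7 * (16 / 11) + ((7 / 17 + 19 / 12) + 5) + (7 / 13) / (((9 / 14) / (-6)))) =6954484263 * sqrt(3) / 311168 + 48681389841 / 155584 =351605.24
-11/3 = -3.67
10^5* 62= 6200000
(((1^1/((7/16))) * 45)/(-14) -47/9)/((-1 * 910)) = 5543/401310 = 0.01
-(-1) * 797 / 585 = 797 / 585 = 1.36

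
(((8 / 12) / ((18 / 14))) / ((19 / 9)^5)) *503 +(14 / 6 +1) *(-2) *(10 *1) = -449017238 / 7428297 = -60.45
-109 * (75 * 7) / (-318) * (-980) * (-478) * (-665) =-2971051422500 / 53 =-56057574009.43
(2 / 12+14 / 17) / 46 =101 / 4692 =0.02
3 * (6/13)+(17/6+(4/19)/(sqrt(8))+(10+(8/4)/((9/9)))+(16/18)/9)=sqrt(2)/19+34363/2106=16.39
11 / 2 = 5.50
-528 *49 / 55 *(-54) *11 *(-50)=-13970880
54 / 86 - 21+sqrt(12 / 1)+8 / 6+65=2 * sqrt(3)+5929 / 129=49.43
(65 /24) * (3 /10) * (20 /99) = 65 /396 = 0.16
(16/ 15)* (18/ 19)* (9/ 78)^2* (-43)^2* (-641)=-256005144/ 16055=-15945.51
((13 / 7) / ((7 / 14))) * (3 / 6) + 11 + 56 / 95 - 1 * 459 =-296293 / 665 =-445.55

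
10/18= 5/9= 0.56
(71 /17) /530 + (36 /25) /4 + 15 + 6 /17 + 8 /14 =5137761 /315350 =16.29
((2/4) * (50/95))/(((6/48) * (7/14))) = 80/19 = 4.21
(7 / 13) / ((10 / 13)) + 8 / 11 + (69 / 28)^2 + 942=40942439 / 43120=949.50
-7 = -7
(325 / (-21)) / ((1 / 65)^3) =-89253125 / 21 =-4250148.81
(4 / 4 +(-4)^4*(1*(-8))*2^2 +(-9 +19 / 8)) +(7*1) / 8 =-32787 / 4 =-8196.75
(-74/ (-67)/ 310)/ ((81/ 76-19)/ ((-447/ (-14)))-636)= -628482/ 112289235245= -0.00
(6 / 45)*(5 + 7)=8 / 5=1.60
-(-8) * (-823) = -6584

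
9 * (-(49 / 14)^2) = -441 / 4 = -110.25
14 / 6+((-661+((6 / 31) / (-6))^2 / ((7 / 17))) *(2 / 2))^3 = -263745422906802892919 / 913241287749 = -288801466.21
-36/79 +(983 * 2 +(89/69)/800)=8571352631/4360800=1965.55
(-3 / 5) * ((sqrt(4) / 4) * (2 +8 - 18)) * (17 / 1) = 204 / 5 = 40.80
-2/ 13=-0.15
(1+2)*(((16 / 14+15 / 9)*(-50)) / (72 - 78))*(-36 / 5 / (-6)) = 590 / 7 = 84.29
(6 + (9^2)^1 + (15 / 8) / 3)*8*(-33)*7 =-161931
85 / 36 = 2.36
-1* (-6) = 6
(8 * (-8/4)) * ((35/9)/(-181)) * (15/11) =2800/5973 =0.47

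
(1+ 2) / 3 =1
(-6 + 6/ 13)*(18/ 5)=-1296/ 65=-19.94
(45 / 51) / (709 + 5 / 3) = 45 / 36244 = 0.00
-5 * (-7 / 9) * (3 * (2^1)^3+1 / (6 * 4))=20195 / 216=93.50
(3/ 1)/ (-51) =-1/ 17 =-0.06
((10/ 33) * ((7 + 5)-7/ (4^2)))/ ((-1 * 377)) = -925/ 99528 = -0.01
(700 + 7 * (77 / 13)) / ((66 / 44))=6426 / 13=494.31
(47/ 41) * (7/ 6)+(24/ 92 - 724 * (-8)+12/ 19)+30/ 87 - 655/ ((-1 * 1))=6449.57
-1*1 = -1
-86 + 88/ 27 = -2234/ 27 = -82.74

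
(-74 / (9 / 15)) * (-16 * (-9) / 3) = -5920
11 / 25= 0.44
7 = 7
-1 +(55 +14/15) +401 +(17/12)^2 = 329717/720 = 457.94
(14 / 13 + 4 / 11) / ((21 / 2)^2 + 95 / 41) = 33784 / 2639923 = 0.01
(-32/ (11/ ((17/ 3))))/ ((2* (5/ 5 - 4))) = 272/ 99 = 2.75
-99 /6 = -33 /2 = -16.50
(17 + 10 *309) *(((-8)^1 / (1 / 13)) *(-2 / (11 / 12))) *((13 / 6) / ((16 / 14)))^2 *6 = 334477871 / 22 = 15203539.59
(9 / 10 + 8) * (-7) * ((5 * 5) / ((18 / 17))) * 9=-52955 / 4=-13238.75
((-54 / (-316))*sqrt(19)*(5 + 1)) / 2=81*sqrt(19) / 158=2.23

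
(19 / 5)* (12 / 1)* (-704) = -160512 / 5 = -32102.40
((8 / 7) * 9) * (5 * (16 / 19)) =5760 / 133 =43.31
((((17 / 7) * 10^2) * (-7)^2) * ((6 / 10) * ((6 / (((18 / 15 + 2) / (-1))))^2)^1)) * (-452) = -45383625 / 4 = -11345906.25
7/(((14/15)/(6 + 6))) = 90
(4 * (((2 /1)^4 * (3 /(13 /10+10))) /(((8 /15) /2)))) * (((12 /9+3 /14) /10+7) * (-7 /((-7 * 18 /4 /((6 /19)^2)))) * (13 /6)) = 6250400 /285551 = 21.89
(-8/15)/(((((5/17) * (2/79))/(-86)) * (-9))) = -461992/675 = -684.43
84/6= 14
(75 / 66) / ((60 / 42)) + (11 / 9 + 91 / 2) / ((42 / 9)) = 10.81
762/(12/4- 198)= -254/65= -3.91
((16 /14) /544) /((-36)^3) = -1 /22208256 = -0.00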